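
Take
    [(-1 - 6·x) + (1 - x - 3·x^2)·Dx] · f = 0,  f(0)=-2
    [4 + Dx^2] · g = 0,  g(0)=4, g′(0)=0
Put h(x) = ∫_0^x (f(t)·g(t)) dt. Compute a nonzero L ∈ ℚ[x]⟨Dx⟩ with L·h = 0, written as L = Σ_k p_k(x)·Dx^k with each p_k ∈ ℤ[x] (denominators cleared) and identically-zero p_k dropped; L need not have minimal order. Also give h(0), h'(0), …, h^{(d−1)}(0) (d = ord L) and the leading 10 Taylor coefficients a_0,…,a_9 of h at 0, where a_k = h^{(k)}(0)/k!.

f: a_k = -2, -2, -8, -14, -38, -80, -194, -434, -1016, -2318, …
g: a_k = 4, 0, -8, 0, 8/3, 0, -16/45, 0, 8/315, 0, …
f·g: L₀ = L_f ⊗_s L_g, ord ≤ 1·2.
h=∫₀ˣh₀: take L = L₀·Dx.
L = (2 + 4·x + 12·x^2)·Dx + (2 + 12·x)·Dx^2 + (-1 + x + 3·x^2)·Dx^3  (order 3).
h: a_k = 0, -8, -4, -16/3, -10, -56/3, -320/9, -22168/315, -6371/45, -164464/567, …
ICs: h(0) = 0, h′(0) = -8, h′′(0) = -8.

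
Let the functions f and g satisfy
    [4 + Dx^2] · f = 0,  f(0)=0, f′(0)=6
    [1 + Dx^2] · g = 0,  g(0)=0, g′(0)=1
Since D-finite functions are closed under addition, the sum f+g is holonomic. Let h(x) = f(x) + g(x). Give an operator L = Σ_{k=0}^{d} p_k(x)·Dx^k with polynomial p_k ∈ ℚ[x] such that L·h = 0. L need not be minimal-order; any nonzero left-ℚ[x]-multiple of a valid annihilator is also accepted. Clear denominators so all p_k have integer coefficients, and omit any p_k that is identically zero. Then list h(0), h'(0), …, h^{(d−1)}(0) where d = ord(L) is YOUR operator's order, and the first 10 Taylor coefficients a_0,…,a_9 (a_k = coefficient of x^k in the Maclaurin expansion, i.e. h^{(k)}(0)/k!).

f: a_k = 0, 6, 0, -4, 0, 4/5, 0, -8/105, 0, 4/945, …
g: a_k = 0, 1, 0, -1/6, 0, 1/120, 0, -1/5040, 0, 1/362880, …
f+g: L₀ = lclm(L_f,L_g), ord ≤ 2+2.
L = 4 + 5·Dx^2 + Dx^4  (order 4).
h: a_k = 0, 7, 0, -25/6, 0, 97/120, 0, -11/144, 0, 1537/362880, …
ICs: h(0) = 0, h′(0) = 7, h′′(0) = 0, h′′′(0) = -25.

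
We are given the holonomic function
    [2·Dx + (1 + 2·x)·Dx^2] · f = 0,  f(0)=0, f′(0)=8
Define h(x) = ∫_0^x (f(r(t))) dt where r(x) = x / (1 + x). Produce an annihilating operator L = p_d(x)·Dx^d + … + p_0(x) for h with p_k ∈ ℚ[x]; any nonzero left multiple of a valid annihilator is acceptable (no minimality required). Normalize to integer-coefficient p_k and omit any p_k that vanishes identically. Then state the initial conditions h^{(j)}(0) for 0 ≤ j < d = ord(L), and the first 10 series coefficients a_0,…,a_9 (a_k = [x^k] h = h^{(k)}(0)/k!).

L = (4 + 6·x)·Dx^2 + (1 + 4·x + 3·x^2)·Dx^3  (order 3).
h: a_k = 0, 0, 4, -16/3, 26/3, -16, 484/15, -208/3, 1093/7, -3280/9, …
ICs: h(0) = 0, h′(0) = 0, h′′(0) = 8.

f: a_k = 0, 8, -8, 32/3, -16, 128/5, -128/3, 512/7, -128, 2048/9, …
L₀ from L_f via x↦r, Dx↦r'^{-1}Dx.
Integrate: L := L₀·Dx.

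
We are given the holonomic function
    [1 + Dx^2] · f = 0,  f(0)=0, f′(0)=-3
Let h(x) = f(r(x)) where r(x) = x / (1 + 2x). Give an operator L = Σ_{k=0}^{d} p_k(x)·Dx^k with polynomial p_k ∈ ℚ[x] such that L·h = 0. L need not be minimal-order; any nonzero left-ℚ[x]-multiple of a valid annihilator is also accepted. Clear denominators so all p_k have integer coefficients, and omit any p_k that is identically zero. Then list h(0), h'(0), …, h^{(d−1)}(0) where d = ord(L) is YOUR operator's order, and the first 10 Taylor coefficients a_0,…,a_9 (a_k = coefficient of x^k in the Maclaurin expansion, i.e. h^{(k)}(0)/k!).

L = 1 + (4 + 24·x + 48·x^2 + 32·x^3)·Dx + (1 + 8·x + 24·x^2 + 32·x^3 + 16·x^4)·Dx^2  (order 2).
h: a_k = 0, -3, 6, -23/2, 21, -1441/40, 225/4, -123479/1680, 6599/120, 12104063/120960, …
ICs: h(0) = 0, h′(0) = -3.

f: a_k = 0, -3, 0, 1/2, 0, -1/40, 0, 1/1680, 0, -1/120960, …
Substitute x→r, Dx→(1/r')Dx; clear ⇒ L₀.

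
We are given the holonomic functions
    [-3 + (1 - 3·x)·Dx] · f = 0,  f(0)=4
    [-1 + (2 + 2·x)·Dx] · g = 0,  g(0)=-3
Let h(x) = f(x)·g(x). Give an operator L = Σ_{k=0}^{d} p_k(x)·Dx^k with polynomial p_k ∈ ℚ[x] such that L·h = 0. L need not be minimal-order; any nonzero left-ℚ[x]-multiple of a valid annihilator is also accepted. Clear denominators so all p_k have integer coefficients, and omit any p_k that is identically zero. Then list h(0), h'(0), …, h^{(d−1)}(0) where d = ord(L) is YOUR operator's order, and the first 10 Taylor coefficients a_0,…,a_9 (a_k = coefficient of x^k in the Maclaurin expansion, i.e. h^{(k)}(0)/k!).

f: a_k = 4, 12, 36, 108, 324, 972, 2916, 8748, 26244, 78732, …
g: a_k = -3, -3/2, 3/8, -3/16, 15/128, -21/256, 63/1024, -99/2048, 1287/32768, -2145/65536, …
Product ⇒ symmetric product L₀, ord ≤ 1.
L = (7 + 3·x) + (-2 + 4·x + 6·x^2)·Dx  (order 1).
h: a_k = -12, -42, -249/2, -1497/4, -35913/32, -215499/64, -2585925/256, -15515649/512, -744749865/8192, -4468501335/16384, …
ICs: h(0) = -12.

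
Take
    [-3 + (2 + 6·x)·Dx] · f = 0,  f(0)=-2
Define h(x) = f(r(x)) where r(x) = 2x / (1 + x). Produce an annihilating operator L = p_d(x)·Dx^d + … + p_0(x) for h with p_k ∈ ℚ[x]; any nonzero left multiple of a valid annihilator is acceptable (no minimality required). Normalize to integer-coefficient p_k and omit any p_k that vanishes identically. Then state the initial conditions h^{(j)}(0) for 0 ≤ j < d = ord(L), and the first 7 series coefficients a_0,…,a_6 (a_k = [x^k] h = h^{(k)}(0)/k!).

L = -3 + (1 + 8·x + 7·x^2)·Dx  (order 1).
h: a_k = -2, -6, 15, -51, 861/4, -4137/4, 42987/8, …
ICs: h(0) = -2.

f: a_k = -2, -3, 9/4, -27/8, 405/64, -1701/128, 15309/512, …
h₀=f(r): pull back L_f along r ⇒ L₀.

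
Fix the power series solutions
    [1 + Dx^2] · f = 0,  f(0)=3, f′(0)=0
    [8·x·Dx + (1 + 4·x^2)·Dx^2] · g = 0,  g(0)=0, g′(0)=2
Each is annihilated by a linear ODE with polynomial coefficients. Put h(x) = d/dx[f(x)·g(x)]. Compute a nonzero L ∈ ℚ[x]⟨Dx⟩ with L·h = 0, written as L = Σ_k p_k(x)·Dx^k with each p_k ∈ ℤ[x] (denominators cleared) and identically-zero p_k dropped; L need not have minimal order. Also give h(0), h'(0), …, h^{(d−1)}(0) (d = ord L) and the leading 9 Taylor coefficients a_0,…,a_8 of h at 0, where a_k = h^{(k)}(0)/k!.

f: a_k = 3, 0, -3/2, 0, 1/8, 0, -1/240, 0, 1/13440, …
g: a_k = 0, 2, 0, -8/3, 0, 32/5, 0, -128/7, 0, …
f·g: L₀ = L_f ⊗_s L_g, ord ≤ 2·2.
h=h₀': d/dx-closure on L₀ ⇒ L.
L = (3893 + 34584·x^2 + 286832·x^4 + 57600·x^6 + 768·x^8 - 10240·x^10 + 4096·x^12) + (2192·x + 44864·x^3 + 156160·x^5 + 51200·x^7 + 20480·x^9 + 16384·x^11)·Dx + (3978 + 36208·x^2 + 296160·x^4 + 76288·x^6 + 9728·x^8 - 4096·x^10 + 8192·x^12)·Dx^2 + (2192·x + 44864·x^3 + 156160·x^5 + 51200·x^7 + 20480·x^9 + 16384·x^11)·Dx^3 + (85 + 1624·x^2 + 9328·x^4 + 18688·x^6 + 8960·x^8 + 6144·x^10 + 4096·x^12)·Dx^4  (order 4).
h: a_k = 6, 0, -33, 0, 469/4, 0, -54431/120, 0, 801991/448, …
ICs: h(0) = 6, h′(0) = 0, h′′(0) = -66, h′′′(0) = 0.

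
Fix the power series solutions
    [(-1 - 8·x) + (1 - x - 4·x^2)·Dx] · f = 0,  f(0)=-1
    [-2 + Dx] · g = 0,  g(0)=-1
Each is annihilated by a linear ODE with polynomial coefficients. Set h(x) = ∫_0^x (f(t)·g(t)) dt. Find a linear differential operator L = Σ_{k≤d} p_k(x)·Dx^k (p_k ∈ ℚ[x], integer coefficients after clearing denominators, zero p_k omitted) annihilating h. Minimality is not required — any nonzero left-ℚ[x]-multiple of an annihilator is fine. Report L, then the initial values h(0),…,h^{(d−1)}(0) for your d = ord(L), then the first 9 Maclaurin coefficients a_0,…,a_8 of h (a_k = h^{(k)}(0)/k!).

L = (3 + 6·x - 8·x^2)·Dx + (-1 + x + 4·x^2)·Dx^2  (order 2).
h: a_k = 0, 1, 3/2, 3, 67/12, 59/5, 743/30, 2473/45, 34269/280, …
ICs: h(0) = 0, h′(0) = 1.

f: a_k = -1, -1, -5, -9, -29, -65, -181, -441, -1165, …
g: a_k = -1, -2, -2, -4/3, -2/3, -4/15, -4/45, -8/315, -2/315, …
f·g: L₀ = L_f ⊗_s L_g, ord ≤ 1·1.
h=∫h₀ ⇒ L = L₀·Dx.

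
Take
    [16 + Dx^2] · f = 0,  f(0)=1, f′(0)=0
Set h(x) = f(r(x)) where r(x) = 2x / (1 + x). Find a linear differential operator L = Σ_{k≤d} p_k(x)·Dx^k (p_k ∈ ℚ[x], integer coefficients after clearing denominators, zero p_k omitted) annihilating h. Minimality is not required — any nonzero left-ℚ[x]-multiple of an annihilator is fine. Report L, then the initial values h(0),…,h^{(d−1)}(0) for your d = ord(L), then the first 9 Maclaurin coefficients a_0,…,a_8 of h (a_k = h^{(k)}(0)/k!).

f: a_k = 1, 0, -8, 0, 32/3, 0, -256/45, 0, 512/315, …
f∘r: x↦r, Dx↦Dx/r' in L_f ⇒ L₀.
L = 64 + (2 + 6·x + 6·x^2 + 2·x^3)·Dx + (1 + 4·x + 6·x^2 + 4·x^3 + x^4)·Dx^2  (order 2).
h: a_k = 1, 0, -32, 64, 224/3, -1664/3, 53216/45, -5184/5, -466336/315, …
ICs: h(0) = 1, h′(0) = 0.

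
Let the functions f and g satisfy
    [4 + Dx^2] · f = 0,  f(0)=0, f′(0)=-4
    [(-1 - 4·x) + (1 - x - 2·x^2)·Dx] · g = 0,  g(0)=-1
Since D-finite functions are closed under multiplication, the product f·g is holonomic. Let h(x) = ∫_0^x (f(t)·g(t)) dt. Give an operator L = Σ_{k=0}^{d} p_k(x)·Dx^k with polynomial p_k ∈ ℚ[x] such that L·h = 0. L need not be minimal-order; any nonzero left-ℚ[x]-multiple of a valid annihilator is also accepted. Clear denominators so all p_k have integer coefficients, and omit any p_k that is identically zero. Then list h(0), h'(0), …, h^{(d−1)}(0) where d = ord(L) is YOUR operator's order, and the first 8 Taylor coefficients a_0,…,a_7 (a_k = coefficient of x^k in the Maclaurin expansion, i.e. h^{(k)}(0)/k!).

L = (4·x + 8·x^2)·Dx + (2 + 8·x)·Dx^2 + (-1 + x + 2·x^2)·Dx^3  (order 3).
h: a_k = 0, 0, 2, 4/3, 7/3, 52/15, 274/45, 356/35, …
ICs: h(0) = 0, h′(0) = 0, h′′(0) = 4.

f: a_k = 0, -4, 0, 8/3, 0, -8/15, 0, 16/315, …
g: a_k = -1, -1, -3, -5, -11, -21, -43, -85, …
L₀ := L_f ⊗_s L_g (sym. prod.), ord ≤ 2.
∫: right-multiply L₀ by Dx.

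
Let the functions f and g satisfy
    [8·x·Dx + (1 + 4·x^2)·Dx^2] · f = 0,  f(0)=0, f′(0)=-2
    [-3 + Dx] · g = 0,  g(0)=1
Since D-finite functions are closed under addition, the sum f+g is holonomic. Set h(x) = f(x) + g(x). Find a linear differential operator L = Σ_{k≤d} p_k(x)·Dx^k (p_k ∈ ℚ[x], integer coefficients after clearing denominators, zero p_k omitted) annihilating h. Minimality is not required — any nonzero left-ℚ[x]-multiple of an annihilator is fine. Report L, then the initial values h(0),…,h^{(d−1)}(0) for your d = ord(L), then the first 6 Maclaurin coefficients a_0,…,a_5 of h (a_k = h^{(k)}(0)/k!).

f: a_k = 0, -2, 0, 8/3, 0, -32/5, …
g: a_k = 1, 3, 9/2, 9/2, 27/8, 81/40, …
L₀ := lclm(L_f,L_g); ord L₀ ≤ 2+1.
L = (24 - 72·x - 288·x^2 - 288·x^3)·Dx + (-17 + 24·x^2 - 144·x^4)·Dx^2 + (3 + 8·x + 24·x^2 + 32·x^3 + 48·x^4)·Dx^3  (order 3).
h: a_k = 1, 1, 9/2, 43/6, 27/8, -35/8, …
ICs: h(0) = 1, h′(0) = 1, h′′(0) = 9.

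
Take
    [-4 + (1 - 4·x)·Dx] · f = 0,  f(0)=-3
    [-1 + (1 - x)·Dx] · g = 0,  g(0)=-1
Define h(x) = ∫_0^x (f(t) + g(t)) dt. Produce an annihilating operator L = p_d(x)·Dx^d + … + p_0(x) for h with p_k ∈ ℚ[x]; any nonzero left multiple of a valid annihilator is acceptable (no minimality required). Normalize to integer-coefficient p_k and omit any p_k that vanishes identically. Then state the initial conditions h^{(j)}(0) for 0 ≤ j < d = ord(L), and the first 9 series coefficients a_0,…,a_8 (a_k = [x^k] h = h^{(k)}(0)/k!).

f: a_k = -3, -12, -48, -192, -768, -3072, -12288, -49152, -196608, …
g: a_k = -1, -1, -1, -1, -1, -1, -1, -1, -1, …
f+g: L₀ = lclm(L_f,L_g), ord ≤ 1+1.
h=∫₀ˣh₀: take L = L₀·Dx.
L = -8·Dx + (10 - 16·x)·Dx^2 + (-1 + 5·x - 4·x^2)·Dx^3  (order 3).
h: a_k = 0, -4, -13/2, -49/3, -193/4, -769/5, -3073/6, -12289/7, -49153/8, …
ICs: h(0) = 0, h′(0) = -4, h′′(0) = -13.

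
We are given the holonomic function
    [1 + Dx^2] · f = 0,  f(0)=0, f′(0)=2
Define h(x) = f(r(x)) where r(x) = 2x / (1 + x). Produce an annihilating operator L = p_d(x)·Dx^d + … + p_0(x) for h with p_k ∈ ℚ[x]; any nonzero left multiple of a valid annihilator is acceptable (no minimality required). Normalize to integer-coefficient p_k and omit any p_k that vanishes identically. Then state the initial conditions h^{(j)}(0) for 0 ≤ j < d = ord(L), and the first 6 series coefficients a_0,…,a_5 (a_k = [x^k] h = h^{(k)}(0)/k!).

L = 4 + (2 + 6·x + 6·x^2 + 2·x^3)·Dx + (1 + 4·x + 6·x^2 + 4·x^3 + x^4)·Dx^2  (order 2).
h: a_k = 0, 4, -4, 4/3, 4, -172/15, …
ICs: h(0) = 0, h′(0) = 4.

f: a_k = 0, 2, 0, -1/3, 0, 1/60, …
Substitute x→r, Dx→(1/r')Dx; clear ⇒ L₀.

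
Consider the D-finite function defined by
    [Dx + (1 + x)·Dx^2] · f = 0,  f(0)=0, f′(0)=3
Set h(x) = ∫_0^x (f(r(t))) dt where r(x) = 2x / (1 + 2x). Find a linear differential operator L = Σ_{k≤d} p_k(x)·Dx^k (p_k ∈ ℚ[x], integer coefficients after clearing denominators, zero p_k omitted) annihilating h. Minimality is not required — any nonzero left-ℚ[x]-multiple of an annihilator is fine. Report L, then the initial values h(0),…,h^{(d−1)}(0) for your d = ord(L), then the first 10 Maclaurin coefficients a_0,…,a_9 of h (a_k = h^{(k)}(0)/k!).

f: a_k = 0, 3, -3/2, 1, -3/4, 3/5, -1/2, 3/7, -3/8, 1/3, …
f∘r: x↦r, Dx↦Dx/r' in L_f ⇒ L₀.
h=∫₀ˣh₀: take L = L₀·Dx.
L = (6 + 16·x)·Dx^2 + (1 + 6·x + 8·x^2)·Dx^3  (order 3).
h: a_k = 0, 0, 3, -6, 14, -36, 496/5, -288, 6096/7, -2720, …
ICs: h(0) = 0, h′(0) = 0, h′′(0) = 6.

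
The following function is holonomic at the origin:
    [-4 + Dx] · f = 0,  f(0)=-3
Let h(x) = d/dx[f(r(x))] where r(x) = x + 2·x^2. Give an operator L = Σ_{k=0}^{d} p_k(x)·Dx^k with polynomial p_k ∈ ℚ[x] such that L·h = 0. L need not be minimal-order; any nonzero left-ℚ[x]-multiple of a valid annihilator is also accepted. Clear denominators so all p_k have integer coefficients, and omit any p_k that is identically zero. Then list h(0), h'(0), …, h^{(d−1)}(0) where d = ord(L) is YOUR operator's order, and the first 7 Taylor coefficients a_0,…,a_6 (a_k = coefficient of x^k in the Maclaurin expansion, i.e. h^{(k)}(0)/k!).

L = (8 + 32·x + 64·x^2) + (-1 - 4·x)·Dx  (order 1).
h: a_k = -12, -96, -384, -1280, -3328, -38912/5, -237568/15, …
ICs: h(0) = -12.

f: a_k = -3, -12, -24, -32, -32, -128/5, -256/15, …
f∘r: x↦r, Dx↦Dx/r' in L_f ⇒ L₀.
h₀' ⇒ L via d/dx closure of L₀.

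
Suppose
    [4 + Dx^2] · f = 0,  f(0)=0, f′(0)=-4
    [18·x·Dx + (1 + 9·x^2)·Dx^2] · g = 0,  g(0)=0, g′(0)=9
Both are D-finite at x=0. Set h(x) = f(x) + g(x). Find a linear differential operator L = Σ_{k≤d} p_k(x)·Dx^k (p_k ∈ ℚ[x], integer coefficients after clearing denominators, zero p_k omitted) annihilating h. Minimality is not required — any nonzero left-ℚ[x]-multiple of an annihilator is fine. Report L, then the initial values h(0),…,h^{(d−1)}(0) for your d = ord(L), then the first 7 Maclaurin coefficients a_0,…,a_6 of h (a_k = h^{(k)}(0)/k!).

L = (-3744·x + 37584·x^3 + 11664·x^5)·Dx + (-28 + 864·x^2 + 10692·x^4 + 5832·x^6)·Dx^2 + (-936·x + 9396·x^3 + 2916·x^5)·Dx^3 + (-7 + 216·x^2 + 2673·x^4 + 1458·x^6)·Dx^4  (order 4).
h: a_k = 0, 5, 0, -73/3, 0, 2179/15, 0, …
ICs: h(0) = 0, h′(0) = 5, h′′(0) = 0, h′′′(0) = -146.

f: a_k = 0, -4, 0, 8/3, 0, -8/15, 0, …
g: a_k = 0, 9, 0, -27, 0, 729/5, 0, …
h₀=f+g: left-lcm gives L₀, ord ≤ 4.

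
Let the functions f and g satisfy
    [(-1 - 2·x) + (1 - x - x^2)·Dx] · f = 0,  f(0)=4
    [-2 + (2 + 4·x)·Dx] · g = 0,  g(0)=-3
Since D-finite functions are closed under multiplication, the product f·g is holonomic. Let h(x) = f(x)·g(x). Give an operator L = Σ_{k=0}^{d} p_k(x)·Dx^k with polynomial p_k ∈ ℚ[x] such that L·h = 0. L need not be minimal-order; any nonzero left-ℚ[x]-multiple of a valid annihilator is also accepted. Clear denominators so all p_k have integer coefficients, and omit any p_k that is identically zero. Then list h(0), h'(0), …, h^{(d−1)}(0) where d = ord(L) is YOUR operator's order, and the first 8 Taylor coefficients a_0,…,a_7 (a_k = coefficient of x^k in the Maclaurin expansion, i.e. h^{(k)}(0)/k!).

f: a_k = 4, 4, 8, 12, 20, 32, 52, 84, …
g: a_k = -3, -3, 3/2, -3/2, 15/8, -21/8, 63/16, -99/16, …
h₀=f·g: eliminate ⇒ L₀, order ≤ 1·1.
L = (2 + 3·x + 3·x^2) + (-1 - x + 3·x^2 + 2·x^3)·Dx  (order 1).
h: a_k = -12, -24, -30, -60, -165/2, -153, -879/4, -795/2, …
ICs: h(0) = -12.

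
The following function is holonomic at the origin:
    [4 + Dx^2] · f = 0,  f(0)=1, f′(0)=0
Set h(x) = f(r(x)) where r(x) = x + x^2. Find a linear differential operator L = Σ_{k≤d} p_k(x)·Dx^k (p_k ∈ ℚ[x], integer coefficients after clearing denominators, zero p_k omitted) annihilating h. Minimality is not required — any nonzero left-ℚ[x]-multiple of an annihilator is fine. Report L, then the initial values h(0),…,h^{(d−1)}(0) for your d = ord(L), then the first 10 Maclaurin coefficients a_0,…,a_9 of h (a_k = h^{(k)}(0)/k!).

f: a_k = 1, 0, -2, 0, 2/3, 0, -4/45, 0, 2/315, 0, …
h₀=f(r): pull back L_f along r ⇒ L₀.
L = (4 + 24·x + 48·x^2 + 32·x^3) - 2·Dx + (1 + 2·x)·Dx^2  (order 2).
h: a_k = 1, 0, -2, -4, -4/3, 8/3, 176/45, 32/15, -208/315, -544/315, …
ICs: h(0) = 1, h′(0) = 0.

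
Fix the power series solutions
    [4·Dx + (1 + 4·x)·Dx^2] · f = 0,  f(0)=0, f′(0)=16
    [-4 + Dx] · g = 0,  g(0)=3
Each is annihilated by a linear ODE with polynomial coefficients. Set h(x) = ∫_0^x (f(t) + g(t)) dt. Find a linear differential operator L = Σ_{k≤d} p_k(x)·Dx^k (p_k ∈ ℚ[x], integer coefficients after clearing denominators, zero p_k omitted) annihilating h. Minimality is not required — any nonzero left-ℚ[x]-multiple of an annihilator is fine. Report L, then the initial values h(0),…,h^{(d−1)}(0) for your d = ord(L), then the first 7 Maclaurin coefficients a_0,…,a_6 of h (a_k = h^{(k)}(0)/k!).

L = (-24 - 32·x)·Dx^2 + (2 - 16·x - 32·x^2)·Dx^3 + (1 + 6·x + 8·x^2)·Dx^4  (order 4).
h: a_k = 0, 3, 14, -8/3, 88/3, -224/5, 704/5, …
ICs: h(0) = 0, h′(0) = 3, h′′(0) = 28, h′′′(0) = -16.

f: a_k = 0, 16, -32, 256/3, -256, 4096/5, -8192/3, …
g: a_k = 3, 12, 24, 32, 32, 128/5, 256/15, …
f+g: L₀ = lclm(L_f,L_g), ord ≤ 2+1.
∫: right-multiply L₀ by Dx.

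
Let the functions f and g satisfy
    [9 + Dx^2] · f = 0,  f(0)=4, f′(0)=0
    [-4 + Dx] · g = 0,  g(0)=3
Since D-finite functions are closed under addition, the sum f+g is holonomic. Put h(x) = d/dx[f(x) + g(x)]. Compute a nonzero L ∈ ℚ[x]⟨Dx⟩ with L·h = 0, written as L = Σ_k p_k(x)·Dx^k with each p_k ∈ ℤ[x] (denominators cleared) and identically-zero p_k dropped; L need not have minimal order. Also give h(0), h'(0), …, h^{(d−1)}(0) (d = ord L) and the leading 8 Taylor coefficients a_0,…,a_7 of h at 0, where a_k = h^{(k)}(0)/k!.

L = 36 - 9·Dx + 4·Dx^2 - Dx^3  (order 3).
h: a_k = 12, 12, 96, 182, 128, 781/10, 1024/15, 2653/60, …
ICs: h(0) = 12, h′(0) = 12, h′′(0) = 192.

f: a_k = 4, 0, -18, 0, 27/2, 0, -81/20, 0, …
g: a_k = 3, 12, 24, 32, 32, 128/5, 256/15, 1024/105, …
L₀ := lclm(L_f,L_g); ord L₀ ≤ 2+1.
Derive L from L₀ (diff closure).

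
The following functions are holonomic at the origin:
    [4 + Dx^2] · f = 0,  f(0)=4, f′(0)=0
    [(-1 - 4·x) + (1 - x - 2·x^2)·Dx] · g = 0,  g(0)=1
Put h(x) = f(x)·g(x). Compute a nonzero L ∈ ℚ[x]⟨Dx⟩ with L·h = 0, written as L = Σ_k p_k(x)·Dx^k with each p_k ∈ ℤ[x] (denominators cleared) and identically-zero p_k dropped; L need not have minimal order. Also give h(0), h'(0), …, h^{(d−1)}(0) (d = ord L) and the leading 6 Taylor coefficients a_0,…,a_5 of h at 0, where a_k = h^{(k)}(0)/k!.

L = (4·x + 8·x^2) + (2 + 8·x)·Dx + (-1 + x + 2·x^2)·Dx^2  (order 2).
h: a_k = 4, 4, 4, 12, 68/3, 140/3, …
ICs: h(0) = 4, h′(0) = 4.

f: a_k = 4, 0, -8, 0, 8/3, 0, …
g: a_k = 1, 1, 3, 5, 11, 21, …
h₀=f·g: eliminate ⇒ L₀, order ≤ 2·1.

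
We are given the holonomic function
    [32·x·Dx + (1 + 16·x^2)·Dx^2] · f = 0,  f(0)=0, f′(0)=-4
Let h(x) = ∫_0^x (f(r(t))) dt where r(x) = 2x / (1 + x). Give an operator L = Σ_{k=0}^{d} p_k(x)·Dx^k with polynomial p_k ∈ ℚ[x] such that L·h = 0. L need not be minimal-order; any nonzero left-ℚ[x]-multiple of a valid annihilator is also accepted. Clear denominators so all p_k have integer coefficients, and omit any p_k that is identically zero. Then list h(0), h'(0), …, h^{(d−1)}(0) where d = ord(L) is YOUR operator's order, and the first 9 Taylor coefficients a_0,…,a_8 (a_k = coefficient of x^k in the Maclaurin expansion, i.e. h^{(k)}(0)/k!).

L = (2 + 130·x)·Dx^2 + (1 + 2·x + 65·x^2)·Dx^3  (order 3).
h: a_k = 0, 0, -4, 8/3, 122/3, -504/5, -13844/15, 93208/21, 178361/7, …
ICs: h(0) = 0, h′(0) = 0, h′′(0) = -8.

f: a_k = 0, -4, 0, 64/3, 0, -1024/5, 0, 16384/7, 0, …
f∘r: x↦r, Dx↦Dx/r' in L_f ⇒ L₀.
Integrate: L := L₀·Dx.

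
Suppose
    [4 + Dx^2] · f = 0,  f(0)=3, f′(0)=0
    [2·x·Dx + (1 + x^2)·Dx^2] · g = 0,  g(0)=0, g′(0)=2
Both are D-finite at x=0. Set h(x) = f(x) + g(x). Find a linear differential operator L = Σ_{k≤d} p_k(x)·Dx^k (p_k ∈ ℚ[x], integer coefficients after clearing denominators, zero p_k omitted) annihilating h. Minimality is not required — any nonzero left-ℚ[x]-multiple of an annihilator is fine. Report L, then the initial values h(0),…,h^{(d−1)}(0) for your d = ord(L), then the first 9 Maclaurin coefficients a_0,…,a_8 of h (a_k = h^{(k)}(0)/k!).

L = (-32·x + 80·x^3 + 16·x^5)·Dx + (4 + 32·x^2 + 36·x^4 + 8·x^6)·Dx^2 + (-8·x + 20·x^3 + 4·x^5)·Dx^3 + (1 + 8·x^2 + 9·x^4 + 2·x^6)·Dx^4  (order 4).
h: a_k = 3, 2, -6, -2/3, 2, 2/5, -4/15, -2/7, 2/105, …
ICs: h(0) = 3, h′(0) = 2, h′′(0) = -12, h′′′(0) = -4.

f: a_k = 3, 0, -6, 0, 2, 0, -4/15, 0, 2/105, …
g: a_k = 0, 2, 0, -2/3, 0, 2/5, 0, -2/7, 0, …
f+g: L₀ = lclm(L_f,L_g), ord ≤ 2+2.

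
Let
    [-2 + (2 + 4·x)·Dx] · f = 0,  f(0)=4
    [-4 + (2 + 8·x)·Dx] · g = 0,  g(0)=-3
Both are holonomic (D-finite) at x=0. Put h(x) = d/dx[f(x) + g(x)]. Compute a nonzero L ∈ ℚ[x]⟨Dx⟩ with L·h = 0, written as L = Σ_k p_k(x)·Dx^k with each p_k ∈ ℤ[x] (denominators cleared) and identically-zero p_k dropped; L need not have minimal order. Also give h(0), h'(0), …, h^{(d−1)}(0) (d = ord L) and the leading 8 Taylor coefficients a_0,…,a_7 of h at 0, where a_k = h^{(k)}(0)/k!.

f: a_k = 4, 4, -2, 2, -5/2, 7/2, -21/4, 33/4, …
g: a_k = -3, -6, 6, -12, 30, -84, 252, -792, …
L₀ := lclm(L_f,L_g); ord L₀ ≤ 1+1.
Differentiate: ansatz ord ≤ ord L₀ ⇒ L.
L = -6 + (-9 - 24·x)·Dx + (-1 - 6·x - 8·x^2)·Dx^2  (order 2).
h: a_k = -2, 8, -30, 110, -805/2, 2961/2, -21945/4, 81939/4, …
ICs: h(0) = -2, h′(0) = 8.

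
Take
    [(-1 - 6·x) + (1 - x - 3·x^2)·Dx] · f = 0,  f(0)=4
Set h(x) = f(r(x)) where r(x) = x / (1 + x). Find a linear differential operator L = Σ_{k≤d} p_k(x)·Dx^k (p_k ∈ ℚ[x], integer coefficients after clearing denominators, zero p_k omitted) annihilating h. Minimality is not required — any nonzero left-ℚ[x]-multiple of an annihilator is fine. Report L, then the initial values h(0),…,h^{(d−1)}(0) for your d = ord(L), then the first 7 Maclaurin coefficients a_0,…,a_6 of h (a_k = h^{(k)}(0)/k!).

f: a_k = 4, 4, 16, 28, 76, 160, 388, …
f∘r: x↦r, Dx↦Dx/r' in L_f ⇒ L₀.
L = (1 + 7·x) + (-1 - 2·x + 2·x^2 + 3·x^3)·Dx  (order 1).
h: a_k = 4, 4, 12, 0, 36, -36, 144, …
ICs: h(0) = 4.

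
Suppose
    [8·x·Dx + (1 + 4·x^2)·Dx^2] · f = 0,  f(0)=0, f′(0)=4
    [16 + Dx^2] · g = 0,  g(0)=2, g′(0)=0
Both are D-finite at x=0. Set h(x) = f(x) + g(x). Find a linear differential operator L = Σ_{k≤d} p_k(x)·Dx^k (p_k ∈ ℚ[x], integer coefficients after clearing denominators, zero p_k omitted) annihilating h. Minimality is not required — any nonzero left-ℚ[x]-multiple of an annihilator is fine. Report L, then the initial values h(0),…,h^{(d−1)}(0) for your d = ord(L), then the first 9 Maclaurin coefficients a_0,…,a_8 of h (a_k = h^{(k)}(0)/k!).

L = (-512·x + 5120·x^3 + 4096·x^5)·Dx + (16 + 512·x^2 + 2304·x^4 + 2048·x^6)·Dx^2 + (-32·x + 320·x^3 + 256·x^5)·Dx^3 + (1 + 32·x^2 + 144·x^4 + 128·x^6)·Dx^4  (order 4).
h: a_k = 2, 4, -16, -16/3, 64/3, 64/5, -512/45, -256/7, 1024/315, …
ICs: h(0) = 2, h′(0) = 4, h′′(0) = -32, h′′′(0) = -32.

f: a_k = 0, 4, 0, -16/3, 0, 64/5, 0, -256/7, 0, …
g: a_k = 2, 0, -16, 0, 64/3, 0, -512/45, 0, 1024/315, …
h₀=f+g: left-lcm gives L₀, ord ≤ 4.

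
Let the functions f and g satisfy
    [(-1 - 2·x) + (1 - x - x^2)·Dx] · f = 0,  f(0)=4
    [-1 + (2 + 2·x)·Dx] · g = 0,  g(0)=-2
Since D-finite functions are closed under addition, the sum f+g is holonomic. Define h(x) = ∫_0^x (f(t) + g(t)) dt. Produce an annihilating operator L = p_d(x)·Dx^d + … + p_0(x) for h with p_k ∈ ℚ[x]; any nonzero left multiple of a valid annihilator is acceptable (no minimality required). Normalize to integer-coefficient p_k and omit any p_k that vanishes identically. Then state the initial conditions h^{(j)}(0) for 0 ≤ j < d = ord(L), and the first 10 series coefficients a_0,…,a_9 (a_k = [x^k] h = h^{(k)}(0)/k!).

L = (-9 - 21·x - 21·x^2 - 10·x^3)·Dx + (17 + 54·x + 87·x^2 + 74·x^3 + 25·x^4)·Dx^2 + (-2 - 14·x - 6·x^2 + 30·x^3 + 34·x^4 + 10·x^5)·Dx^3  (order 3).
h: a_k = 0, 2, 3/2, 11/4, 95/32, 257/64, 1363/256, 26645/3584, 85983/8192, 2228653/147456, …
ICs: h(0) = 0, h′(0) = 2, h′′(0) = 3.

f: a_k = 4, 4, 8, 12, 20, 32, 52, 84, 136, 220, …
g: a_k = -2, -1, 1/4, -1/8, 5/64, -7/128, 21/512, -33/1024, 429/16384, -715/32768, …
f+g: L₀ = lclm(L_f,L_g), ord ≤ 1+1.
∫: right-multiply L₀ by Dx.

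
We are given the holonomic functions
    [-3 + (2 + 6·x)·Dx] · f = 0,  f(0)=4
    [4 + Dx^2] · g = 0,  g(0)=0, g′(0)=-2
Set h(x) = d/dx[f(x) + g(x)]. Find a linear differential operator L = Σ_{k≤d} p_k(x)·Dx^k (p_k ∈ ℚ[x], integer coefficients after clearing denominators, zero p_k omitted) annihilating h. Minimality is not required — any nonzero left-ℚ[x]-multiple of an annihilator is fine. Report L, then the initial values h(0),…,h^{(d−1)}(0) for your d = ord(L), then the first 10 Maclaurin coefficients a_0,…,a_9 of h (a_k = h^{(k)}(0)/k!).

f: a_k = 4, 6, -9/2, 27/4, -405/32, 1701/64, -15309/256, 72171/512, -2814669/8192, 14073345/16384, …
g: a_k = 0, -2, 0, 4/3, 0, -4/15, 0, 8/315, 0, -4/2835, …
L₀ := lclm(L_f,L_g); ord L₀ ≤ 1+2.
h=h₀': d/dx-closure on L₀ ⇒ L.
L = (-1812 - 1152·x - 1728·x^2) + (-344 - 1800·x - 3456·x^2 - 3456·x^3)·Dx + (-453 - 288·x - 432·x^2)·Dx^2 + (-86 - 450·x - 864·x^2 - 864·x^3)·Dx^3  (order 3).
h: a_k = 4, -9, 97/4, -405/8, 25259/192, -45927/128, 22737961/23040, -2814669/1024, 39897867539/5160960, -717740595/32768, …
ICs: h(0) = 4, h′(0) = -9, h′′(0) = 97/2.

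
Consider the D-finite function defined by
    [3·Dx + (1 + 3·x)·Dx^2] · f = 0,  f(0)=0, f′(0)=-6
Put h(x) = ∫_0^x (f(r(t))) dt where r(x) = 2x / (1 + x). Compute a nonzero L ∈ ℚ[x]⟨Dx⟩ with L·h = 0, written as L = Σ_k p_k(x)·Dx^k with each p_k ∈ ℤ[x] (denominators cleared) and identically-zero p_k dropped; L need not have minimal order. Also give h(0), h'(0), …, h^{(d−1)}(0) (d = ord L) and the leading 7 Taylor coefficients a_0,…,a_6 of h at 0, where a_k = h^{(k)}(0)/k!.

L = (8 + 14·x)·Dx^2 + (1 + 8·x + 7·x^2)·Dx^3  (order 3).
h: a_k = 0, 0, -6, 16, -57, 240, -5602/5, …
ICs: h(0) = 0, h′(0) = 0, h′′(0) = -12.

f: a_k = 0, -6, 9, -18, 81/2, -486/5, 243, …
f∘r: x↦r, Dx↦Dx/r' in L_f ⇒ L₀.
Integrate: L := L₀·Dx.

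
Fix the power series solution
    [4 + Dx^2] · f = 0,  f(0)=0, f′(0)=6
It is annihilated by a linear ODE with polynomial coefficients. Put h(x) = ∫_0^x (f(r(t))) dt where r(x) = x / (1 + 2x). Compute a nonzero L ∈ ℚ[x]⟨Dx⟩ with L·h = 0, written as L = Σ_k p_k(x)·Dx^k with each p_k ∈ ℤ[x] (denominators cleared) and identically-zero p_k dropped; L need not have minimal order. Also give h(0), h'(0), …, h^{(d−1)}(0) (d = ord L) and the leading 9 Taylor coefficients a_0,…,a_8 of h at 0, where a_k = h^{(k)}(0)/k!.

f: a_k = 0, 6, 0, -4, 0, 4/5, 0, -8/105, 0, …
h₀=f(r): pull back L_f along r ⇒ L₀.
Integrate: L := L₀·Dx.
L = 4·Dx + (4 + 24·x + 48·x^2 + 32·x^3)·Dx^2 + (1 + 8·x + 24·x^2 + 32·x^3 + 16·x^4)·Dx^3  (order 3).
h: a_k = 0, 0, 3, -4, 5, -24/5, 2/15, 120/7, -6931/105, …
ICs: h(0) = 0, h′(0) = 0, h′′(0) = 6.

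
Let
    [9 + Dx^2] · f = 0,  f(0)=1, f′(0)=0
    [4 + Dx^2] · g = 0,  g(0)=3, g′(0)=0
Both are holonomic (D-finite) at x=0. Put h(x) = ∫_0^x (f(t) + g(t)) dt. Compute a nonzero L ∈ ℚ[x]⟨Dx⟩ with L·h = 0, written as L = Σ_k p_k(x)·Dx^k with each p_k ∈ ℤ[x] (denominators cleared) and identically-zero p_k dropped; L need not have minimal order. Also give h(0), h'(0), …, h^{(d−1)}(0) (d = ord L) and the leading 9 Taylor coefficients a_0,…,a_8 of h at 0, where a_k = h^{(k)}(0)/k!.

f: a_k = 1, 0, -9/2, 0, 27/8, 0, -81/80, 0, 729/4480, …
g: a_k = 3, 0, -6, 0, 2, 0, -4/15, 0, 2/105, …
Weyl lclm of L_f,L_g ⇒ L₀ (ord ≤ 4).
h=∫₀ˣh₀: take L = L₀·Dx.
L = 36·Dx + 13·Dx^3 + Dx^5  (order 5).
h: a_k = 0, 4, 0, -7/2, 0, 43/40, 0, -307/1680, 0, …
ICs: h(0) = 0, h′(0) = 4, h′′(0) = 0, h′′′(0) = -21, h′′′′(0) = 0.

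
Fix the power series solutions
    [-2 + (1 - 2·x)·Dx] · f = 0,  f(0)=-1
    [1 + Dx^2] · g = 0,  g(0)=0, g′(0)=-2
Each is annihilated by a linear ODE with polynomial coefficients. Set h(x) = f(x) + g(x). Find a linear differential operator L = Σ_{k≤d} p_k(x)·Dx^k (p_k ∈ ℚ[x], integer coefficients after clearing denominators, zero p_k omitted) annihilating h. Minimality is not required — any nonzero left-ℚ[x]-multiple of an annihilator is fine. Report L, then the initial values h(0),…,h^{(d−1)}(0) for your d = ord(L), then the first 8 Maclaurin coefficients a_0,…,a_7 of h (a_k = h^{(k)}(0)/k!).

L = (50 - 8·x + 8·x^2) + (-9 + 22·x - 12·x^2 + 8·x^3)·Dx + (50 - 8·x + 8·x^2)·Dx^2 + (-9 + 22·x - 12·x^2 + 8·x^3)·Dx^3  (order 3).
h: a_k = -1, -4, -4, -23/3, -16, -1921/60, -64, -322559/2520, …
ICs: h(0) = -1, h′(0) = -4, h′′(0) = -8.

f: a_k = -1, -2, -4, -8, -16, -32, -64, -128, …
g: a_k = 0, -2, 0, 1/3, 0, -1/60, 0, 1/2520, …
h₀=f+g: left-lcm gives L₀, ord ≤ 3.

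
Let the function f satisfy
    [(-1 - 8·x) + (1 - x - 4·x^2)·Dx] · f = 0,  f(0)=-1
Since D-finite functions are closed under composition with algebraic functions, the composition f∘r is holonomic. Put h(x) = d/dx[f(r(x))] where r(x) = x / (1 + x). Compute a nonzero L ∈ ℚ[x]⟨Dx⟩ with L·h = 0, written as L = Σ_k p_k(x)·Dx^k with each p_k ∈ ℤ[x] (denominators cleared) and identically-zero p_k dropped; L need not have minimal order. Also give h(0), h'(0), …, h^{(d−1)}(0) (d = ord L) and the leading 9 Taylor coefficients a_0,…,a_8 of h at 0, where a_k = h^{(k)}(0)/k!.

L = (8 + 24·x + 120·x^2 + 72·x^3) + (-1 - 11·x - 15·x^2 + 31·x^3 + 36·x^4)·Dx  (order 1).
h: a_k = -1, -8, 0, -64, 80, -480, 1008, -3712, 9360, …
ICs: h(0) = -1.

f: a_k = -1, -1, -5, -9, -29, -65, -181, -441, -1165, …
L₀ from L_f via x↦r, Dx↦r'^{-1}Dx.
Differentiate: ansatz ord ≤ ord L₀ ⇒ L.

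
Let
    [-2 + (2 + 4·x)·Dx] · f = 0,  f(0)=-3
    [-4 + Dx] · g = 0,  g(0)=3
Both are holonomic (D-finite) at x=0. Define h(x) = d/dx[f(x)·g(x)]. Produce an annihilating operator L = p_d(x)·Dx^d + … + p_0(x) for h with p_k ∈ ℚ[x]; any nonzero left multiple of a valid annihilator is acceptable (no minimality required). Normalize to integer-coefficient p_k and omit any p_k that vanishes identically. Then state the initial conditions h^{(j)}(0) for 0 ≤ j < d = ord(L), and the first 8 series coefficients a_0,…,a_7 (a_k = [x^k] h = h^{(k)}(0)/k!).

L = (23 + 80·x + 64·x^2) + (-5 - 18·x - 16·x^2)·Dx  (order 1).
h: a_k = -45, -207, -927/2, -1347/2, -5847/8, -4929/8, -36047/80, -135617/560, …
ICs: h(0) = -45.

f: a_k = -3, -3, 3/2, -3/2, 15/8, -21/8, 63/16, -99/16, …
g: a_k = 3, 12, 24, 32, 32, 128/5, 256/15, 1024/105, …
h₀=f·g: eliminate ⇒ L₀, order ≤ 1·1.
h=h₀': d/dx-closure on L₀ ⇒ L.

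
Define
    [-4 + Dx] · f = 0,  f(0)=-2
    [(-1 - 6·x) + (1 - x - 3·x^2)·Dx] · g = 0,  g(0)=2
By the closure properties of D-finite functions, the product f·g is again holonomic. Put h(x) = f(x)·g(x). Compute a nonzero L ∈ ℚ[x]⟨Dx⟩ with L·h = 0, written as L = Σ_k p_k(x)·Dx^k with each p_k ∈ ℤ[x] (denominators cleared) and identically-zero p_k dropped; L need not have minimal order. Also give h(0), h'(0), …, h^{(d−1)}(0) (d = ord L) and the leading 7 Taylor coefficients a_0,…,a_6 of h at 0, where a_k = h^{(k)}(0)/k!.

f: a_k = -2, -8, -16, -64/3, -64/3, -256/15, -512/45, …
g: a_k = 2, 2, 8, 14, 38, 80, 194, …
h₀=f·g: eliminate ⇒ L₀, order ≤ 1·1.
L = (5 + 2·x - 12·x^2) + (-1 + x + 3·x^2)·Dx  (order 1).
h: a_k = -4, -20, -64, -500/3, -1204/3, -14032/15, -19460/9, …
ICs: h(0) = -4.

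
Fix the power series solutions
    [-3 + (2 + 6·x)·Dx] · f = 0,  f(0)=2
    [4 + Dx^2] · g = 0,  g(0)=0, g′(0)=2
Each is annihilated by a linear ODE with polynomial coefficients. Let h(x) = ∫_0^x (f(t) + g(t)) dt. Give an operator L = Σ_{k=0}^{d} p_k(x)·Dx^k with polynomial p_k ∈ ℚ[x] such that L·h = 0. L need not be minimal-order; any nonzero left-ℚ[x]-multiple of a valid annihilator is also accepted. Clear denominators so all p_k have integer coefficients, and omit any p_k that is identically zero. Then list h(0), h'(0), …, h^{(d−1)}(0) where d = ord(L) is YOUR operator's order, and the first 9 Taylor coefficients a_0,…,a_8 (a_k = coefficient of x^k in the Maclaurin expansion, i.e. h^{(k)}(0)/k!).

L = (-516 - 1152·x - 1728·x^2)·Dx + (56 + 936·x + 3456·x^2 + 3456·x^3)·Dx^2 + (-129 - 288·x - 432·x^2)·Dx^3 + (14 + 234·x + 864·x^2 + 864·x^3)·Dx^4  (order 4).
h: a_k = 0, 2, 5/2, -3/4, 49/96, -81/64, 26027/11520, -2187/512, 22725673/2580480, …
ICs: h(0) = 0, h′(0) = 2, h′′(0) = 5, h′′′(0) = -9/2.

f: a_k = 2, 3, -9/4, 27/8, -405/64, 1701/128, -15309/512, 72171/1024, -2814669/16384, …
g: a_k = 0, 2, 0, -4/3, 0, 4/15, 0, -8/315, 0, …
h₀=f+g: left-lcm gives L₀, ord ≤ 3.
∫: right-multiply L₀ by Dx.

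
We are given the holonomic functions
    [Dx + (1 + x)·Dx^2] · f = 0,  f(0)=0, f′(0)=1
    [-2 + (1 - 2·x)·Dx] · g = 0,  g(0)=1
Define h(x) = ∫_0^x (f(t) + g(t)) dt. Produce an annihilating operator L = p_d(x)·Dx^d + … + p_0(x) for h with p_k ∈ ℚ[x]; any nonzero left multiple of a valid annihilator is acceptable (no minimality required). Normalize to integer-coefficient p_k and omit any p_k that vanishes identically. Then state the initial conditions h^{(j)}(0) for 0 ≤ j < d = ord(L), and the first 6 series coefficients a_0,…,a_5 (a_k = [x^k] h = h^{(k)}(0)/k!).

L = (-32 - 8·x)·Dx^2 + (-22 - 56·x - 16·x^2)·Dx^3 + (5 - 3·x - 12·x^2 - 4·x^3)·Dx^4  (order 4).
h: a_k = 0, 1, 3/2, 7/6, 25/12, 63/20, …
ICs: h(0) = 0, h′(0) = 1, h′′(0) = 3, h′′′(0) = 7.

f: a_k = 0, 1, -1/2, 1/3, -1/4, 1/5, …
g: a_k = 1, 2, 4, 8, 16, 32, …
Sum ⇒ L₀ = lclm(L_f,L_g) in ℚ(x)⟨Dx⟩.
∫: right-multiply L₀ by Dx.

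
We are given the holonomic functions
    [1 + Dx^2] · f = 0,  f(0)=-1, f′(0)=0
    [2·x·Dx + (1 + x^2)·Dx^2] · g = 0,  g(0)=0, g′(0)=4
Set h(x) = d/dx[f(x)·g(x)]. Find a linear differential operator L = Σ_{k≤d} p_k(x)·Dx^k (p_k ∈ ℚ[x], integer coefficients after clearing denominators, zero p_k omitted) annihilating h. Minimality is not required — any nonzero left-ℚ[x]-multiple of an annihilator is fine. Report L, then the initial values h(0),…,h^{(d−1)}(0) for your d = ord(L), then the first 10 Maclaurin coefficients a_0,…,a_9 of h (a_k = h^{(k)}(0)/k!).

f: a_k = -1, 0, 1/2, 0, -1/24, 0, 1/720, 0, -1/40320, 0, …
g: a_k = 0, 4, 0, -4/3, 0, 4/5, 0, -4/7, 0, 4/9, …
L₀ := L_f ⊗_s L_g (sym. prod.), ord ≤ 4.
h=h₀': d/dx-closure on L₀ ⇒ L.
L = (110 + 294·x^2 + 461·x^4 + 96·x^6 + 12·x^8 + 2·x^10 + x^12) + (68·x + 284·x^3 + 280·x^5 + 80·x^7 + 20·x^9 + 4·x^11)·Dx + (120 + 340·x^2 + 534·x^4 + 148·x^6 + 32·x^8 + 8·x^10 + 2·x^12)·Dx^2 + (68·x + 284·x^3 + 280·x^5 + 80·x^7 + 20·x^9 + 4·x^11)·Dx^3 + (10 + 46·x^2 + 73·x^4 + 52·x^6 + 20·x^8 + 6·x^10 + x^12)·Dx^4  (order 4).
h: a_k = -4, 0, 10, 0, -49/6, 0, 1301/180, 0, -23147/3360, 0, …
ICs: h(0) = -4, h′(0) = 0, h′′(0) = 20, h′′′(0) = 0.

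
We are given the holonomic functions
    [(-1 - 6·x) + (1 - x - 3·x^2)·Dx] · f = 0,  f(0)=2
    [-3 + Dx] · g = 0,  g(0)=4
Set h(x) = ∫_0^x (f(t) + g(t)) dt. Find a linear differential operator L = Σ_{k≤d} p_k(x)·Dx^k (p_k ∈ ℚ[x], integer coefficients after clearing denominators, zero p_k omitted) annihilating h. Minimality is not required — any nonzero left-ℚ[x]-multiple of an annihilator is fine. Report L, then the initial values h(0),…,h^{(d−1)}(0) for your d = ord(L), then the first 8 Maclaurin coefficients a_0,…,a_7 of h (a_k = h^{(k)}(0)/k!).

f: a_k = 2, 2, 8, 14, 38, 80, 194, 434, …
g: a_k = 4, 12, 18, 18, 27/2, 81/10, 81/20, 243/140, …
Weyl lclm of L_f,L_g ⇒ L₀ (ord ≤ 2).
Integrate: L := L₀·Dx.
L = (-15 - 9·x - 243·x^2 - 162·x^3)·Dx + (-1 + 36·x + 99·x^2 - 54·x^3 - 81·x^4)·Dx^2 + (2 - 11·x - 6·x^2 + 36·x^3 + 27·x^4)·Dx^3  (order 3).
h: a_k = 0, 6, 7, 26/3, 8, 103/10, 881/60, 3961/140, …
ICs: h(0) = 0, h′(0) = 6, h′′(0) = 14.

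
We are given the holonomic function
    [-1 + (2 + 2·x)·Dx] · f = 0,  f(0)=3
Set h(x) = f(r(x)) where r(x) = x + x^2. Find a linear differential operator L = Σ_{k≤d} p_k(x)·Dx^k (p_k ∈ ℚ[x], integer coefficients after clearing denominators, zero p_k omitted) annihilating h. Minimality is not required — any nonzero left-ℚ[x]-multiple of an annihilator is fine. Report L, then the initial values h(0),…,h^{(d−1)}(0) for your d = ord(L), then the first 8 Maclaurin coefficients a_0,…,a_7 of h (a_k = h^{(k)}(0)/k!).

L = (-1 - 2·x) + (2 + 2·x + 2·x^2)·Dx  (order 1).
h: a_k = 3, 3/2, 9/8, -9/16, 9/128, 45/256, -171/1024, 63/2048, …
ICs: h(0) = 3.

f: a_k = 3, 3/2, -3/8, 3/16, -15/128, 21/256, -63/1024, 99/2048, …
f∘r: x↦r, Dx↦Dx/r' in L_f ⇒ L₀.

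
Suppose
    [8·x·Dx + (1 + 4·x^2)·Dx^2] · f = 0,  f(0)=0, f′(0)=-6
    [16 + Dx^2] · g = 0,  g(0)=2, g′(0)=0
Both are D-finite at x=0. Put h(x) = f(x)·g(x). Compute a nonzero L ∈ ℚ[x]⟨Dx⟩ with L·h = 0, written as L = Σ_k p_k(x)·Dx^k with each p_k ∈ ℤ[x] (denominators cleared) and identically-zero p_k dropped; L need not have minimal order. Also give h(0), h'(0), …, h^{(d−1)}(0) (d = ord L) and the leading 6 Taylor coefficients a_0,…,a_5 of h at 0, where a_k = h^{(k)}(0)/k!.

f: a_k = 0, -6, 0, 8, 0, -96/5, …
g: a_k = 2, 0, -16, 0, 64/3, 0, …
L₀ := L_f ⊗_s L_g (sym. prod.), ord ≤ 4.
L = (2560 + 29696·x^2 + 118784·x^4 + 262144·x^6 + 262144·x^8) + (1536·x + 14336·x^3 + 49152·x^5 + 65536·x^7)·Dx + (240 + 3008·x^2 + 13824·x^4 + 32768·x^6 + 32768·x^8)·Dx^2 + (96·x + 896·x^3 + 3072·x^5 + 4096·x^7)·Dx^3 + (5 + 72·x^2 + 400·x^4 + 1024·x^6 + 1024·x^8)·Dx^4  (order 4).
h: a_k = 0, -12, 0, 112, 0, -1472/5, …
ICs: h(0) = 0, h′(0) = -12, h′′(0) = 0, h′′′(0) = 672.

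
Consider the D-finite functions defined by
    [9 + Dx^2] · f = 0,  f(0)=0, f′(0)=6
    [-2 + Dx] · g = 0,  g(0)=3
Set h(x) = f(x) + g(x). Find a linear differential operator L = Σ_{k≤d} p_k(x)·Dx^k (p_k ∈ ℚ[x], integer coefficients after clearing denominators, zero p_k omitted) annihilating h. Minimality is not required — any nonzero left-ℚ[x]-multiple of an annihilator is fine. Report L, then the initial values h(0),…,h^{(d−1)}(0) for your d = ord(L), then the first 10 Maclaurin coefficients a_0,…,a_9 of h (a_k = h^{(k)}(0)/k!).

f: a_k = 0, 6, 0, -9, 0, 81/20, 0, -243/280, 0, 243/2240, …
g: a_k = 3, 6, 6, 4, 2, 4/5, 4/15, 8/105, 2/105, 4/945, …
Weyl lclm of L_f,L_g ⇒ L₀ (ord ≤ 3).
L = -18 + 9·Dx - 2·Dx^2 + Dx^3  (order 3).
h: a_k = 3, 12, 6, -5, 2, 97/20, 4/15, -19/24, 2/105, 6817/60480, …
ICs: h(0) = 3, h′(0) = 12, h′′(0) = 12.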